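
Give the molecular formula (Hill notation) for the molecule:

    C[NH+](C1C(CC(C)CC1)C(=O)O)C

Heavy atoms from the SMILES: 10 C, 1 N, 2 O.
Implicit hydrogens by atom environment:
  3 × C: 3 H each → 9
  3 × C: 2 H each → 6
  3 × C: 1 H each → 3
  1 × C: no H
  1 × N (charge +1): 1 H
  1 × O: 1 H
  1 × O: no H
  Total hydrogens = 20.
Net charge +1.
Molecular formula: C10H20NO2+

C10H20NO2+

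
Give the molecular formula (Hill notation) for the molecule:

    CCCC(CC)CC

Heavy atoms from the SMILES: 8 C.
Implicit hydrogens by atom environment:
  4 × C: 2 H each → 8
  3 × C: 3 H each → 9
  1 × C: 1 H
  Total hydrogens = 18.
Molecular formula: C8H18

C8H18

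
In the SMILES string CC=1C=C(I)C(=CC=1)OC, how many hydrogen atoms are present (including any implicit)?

Hydrogens are implicit in SMILES; fill each atom to its normal valence:
  3 × C (aromatic): 1 H each → 3
  3 × C (aromatic): no H
  2 × C: 3 H each → 6
  1 × I: no H
  1 × O: no H
  Total hydrogens = 9.

9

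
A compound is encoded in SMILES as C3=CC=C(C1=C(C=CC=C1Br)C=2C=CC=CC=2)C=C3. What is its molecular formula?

Heavy atoms from the SMILES: 1 Br, 18 C.
Implicit hydrogens by atom environment:
  13 × C (aromatic): 1 H each → 13
  5 × C (aromatic): no H
  1 × Br: no H
  Total hydrogens = 13.
Molecular formula: C18H13Br

C18H13Br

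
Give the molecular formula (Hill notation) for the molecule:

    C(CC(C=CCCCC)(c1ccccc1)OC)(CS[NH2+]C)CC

C20H34NOS+

Heavy atoms from the SMILES: 20 C, 1 N, 1 O, 1 S.
Implicit hydrogens by atom environment:
  6 × C: 2 H each → 12
  5 × C (aromatic): 1 H each → 5
  4 × C: 3 H each → 12
  3 × C: 1 H each → 3
  1 × C: no H
  1 × C (aromatic): no H
  1 × N (charge +1): 2 H
  1 × O: no H
  1 × S: no H
  Total hydrogens = 34.
Net charge +1.
Molecular formula: C20H34NOS+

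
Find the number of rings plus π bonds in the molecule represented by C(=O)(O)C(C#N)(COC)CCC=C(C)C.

Molecular formula from the SMILES: C11H17NO3.
DoU = (2C + 2 + N − H − X)/2 = (2·11 + 2 + 1 − 17 − 0)/2 = 8/2 = 4.
(Structurally: 0 ring(s) + 4 π bond(s) = 4.)

4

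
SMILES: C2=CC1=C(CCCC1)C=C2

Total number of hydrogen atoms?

12

Hydrogens are implicit in SMILES; fill each atom to its normal valence:
  4 × C: 2 H each → 8
  4 × C (aromatic): 1 H each → 4
  2 × C (aromatic): no H
  Total hydrogens = 12.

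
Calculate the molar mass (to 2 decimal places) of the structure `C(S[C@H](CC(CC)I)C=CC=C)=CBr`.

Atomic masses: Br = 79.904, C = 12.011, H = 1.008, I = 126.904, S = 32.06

387.12

Molecular formula: C11H16BrIS.
M = 1×79.904 + 11×12.011 + 16×1.008 + 1×126.904 + 1×32.06 = 387.12 g/mol.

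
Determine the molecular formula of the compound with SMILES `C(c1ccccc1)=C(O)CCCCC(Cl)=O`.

C13H15ClO2

Heavy atoms from the SMILES: 13 C, 1 Cl, 2 O.
Implicit hydrogens by atom environment:
  5 × C (aromatic): 1 H each → 5
  4 × C: 2 H each → 8
  2 × C: no H
  1 × C: 1 H
  1 × C (aromatic): no H
  1 × Cl: no H
  1 × O: 1 H
  1 × O: no H
  Total hydrogens = 15.
Molecular formula: C13H15ClO2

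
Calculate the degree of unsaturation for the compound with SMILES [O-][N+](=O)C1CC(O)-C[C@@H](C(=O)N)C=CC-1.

4

Molecular formula from the SMILES: C9H14N2O4.
DoU = (2C + 2 + N − H − X)/2 = (2·9 + 2 + 2 − 14 − 0)/2 = 8/2 = 4.
(Structurally: 1 ring(s) + 3 π bond(s) = 4.)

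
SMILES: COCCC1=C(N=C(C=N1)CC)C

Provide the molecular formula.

Heavy atoms from the SMILES: 10 C, 2 N, 1 O.
Implicit hydrogens by atom environment:
  3 × C: 3 H each → 9
  3 × C: 2 H each → 6
  3 × C (aromatic): no H
  2 × N (aromatic): no H
  1 × C (aromatic): 1 H
  1 × O: no H
  Total hydrogens = 16.
Molecular formula: C10H16N2O

C10H16N2O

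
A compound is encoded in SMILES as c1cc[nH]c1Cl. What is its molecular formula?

Heavy atoms from the SMILES: 4 C, 1 Cl, 1 N.
Implicit hydrogens by atom environment:
  3 × C (aromatic): 1 H each → 3
  1 × C (aromatic): no H
  1 × Cl: no H
  1 × N (aromatic): 1 H
  Total hydrogens = 4.
Molecular formula: C4H4ClN

C4H4ClN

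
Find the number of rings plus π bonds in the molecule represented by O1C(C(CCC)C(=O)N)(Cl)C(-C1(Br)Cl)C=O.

Molecular formula from the SMILES: C9H12BrCl2NO3.
DoU = (2C + 2 + N − H − X)/2 = (2·9 + 2 + 1 − 12 − 3)/2 = 6/2 = 3.
(Structurally: 1 ring(s) + 2 π bond(s) = 3.)

3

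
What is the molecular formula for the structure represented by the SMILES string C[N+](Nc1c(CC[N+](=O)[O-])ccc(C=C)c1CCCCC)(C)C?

Heavy atoms from the SMILES: 18 C, 3 N, 2 O.
Implicit hydrogens by atom environment:
  7 × C: 2 H each → 14
  4 × C: 3 H each → 12
  4 × C (aromatic): no H
  2 × C (aromatic): 1 H each → 2
  2 × N (charge +1): no H
  1 × C: 1 H
  1 × N: 1 H
  1 × O: no H
  1 × O (charge -1): no H
  Total hydrogens = 30.
Net charge +1.
Molecular formula: C18H30N3O2+

C18H30N3O2+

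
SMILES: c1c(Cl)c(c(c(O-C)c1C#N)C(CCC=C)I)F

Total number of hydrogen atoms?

Hydrogens are implicit in SMILES; fill each atom to its normal valence:
  5 × C (aromatic): no H
  3 × C: 2 H each → 6
  2 × C: 1 H each → 2
  1 × C: 3 H
  1 × C (aromatic): 1 H
  1 × C: no H
  1 × Cl: no H
  1 × F: no H
  1 × I: no H
  1 × N: no H
  1 × O: no H
  Total hydrogens = 12.

12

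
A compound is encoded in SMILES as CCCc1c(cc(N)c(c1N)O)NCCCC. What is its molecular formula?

Heavy atoms from the SMILES: 13 C, 3 N, 1 O.
Implicit hydrogens by atom environment:
  5 × C: 2 H each → 10
  5 × C (aromatic): no H
  2 × C: 3 H each → 6
  2 × N: 2 H each → 4
  1 × C (aromatic): 1 H
  1 × N: 1 H
  1 × O: 1 H
  Total hydrogens = 23.
Molecular formula: C13H23N3O

C13H23N3O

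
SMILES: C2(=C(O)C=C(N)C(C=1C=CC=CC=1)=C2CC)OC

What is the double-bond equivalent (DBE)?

Molecular formula from the SMILES: C15H17NO2.
DoU = (2C + 2 + N − H − X)/2 = (2·15 + 2 + 1 − 17 − 0)/2 = 16/2 = 8.
(Structurally: 2 ring(s) + 6 π bond(s) = 8.)

8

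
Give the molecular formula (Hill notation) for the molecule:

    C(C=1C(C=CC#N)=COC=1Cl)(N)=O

C8H5ClN2O2

Heavy atoms from the SMILES: 8 C, 1 Cl, 2 N, 2 O.
Implicit hydrogens by atom environment:
  3 × C (aromatic): no H
  2 × C: 1 H each → 2
  2 × C: no H
  1 × C (aromatic): 1 H
  1 × Cl: no H
  1 × N: 2 H
  1 × N: no H
  1 × O (aromatic): no H
  1 × O: no H
  Total hydrogens = 5.
Molecular formula: C8H5ClN2O2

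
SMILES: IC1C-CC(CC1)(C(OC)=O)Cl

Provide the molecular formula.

Heavy atoms from the SMILES: 8 C, 1 Cl, 1 I, 2 O.
Implicit hydrogens by atom environment:
  4 × C: 2 H each → 8
  2 × C: no H
  2 × O: no H
  1 × C: 3 H
  1 × C: 1 H
  1 × Cl: no H
  1 × I: no H
  Total hydrogens = 12.
Molecular formula: C8H12ClIO2

C8H12ClIO2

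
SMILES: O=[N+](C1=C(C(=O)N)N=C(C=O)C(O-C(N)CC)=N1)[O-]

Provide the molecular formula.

Heavy atoms from the SMILES: 9 C, 5 N, 5 O.
Implicit hydrogens by atom environment:
  4 × C (aromatic): no H
  4 × O: no H
  2 × C: 1 H each → 2
  2 × N: 2 H each → 4
  2 × N (aromatic): no H
  1 × C: 3 H
  1 × C: 2 H
  1 × C: no H
  1 × N (charge +1): no H
  1 × O (charge -1): no H
  Total hydrogens = 11.
Molecular formula: C9H11N5O5

C9H11N5O5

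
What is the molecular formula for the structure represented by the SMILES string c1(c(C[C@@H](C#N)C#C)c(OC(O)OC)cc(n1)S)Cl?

Heavy atoms from the SMILES: 12 C, 1 Cl, 2 N, 3 O, 1 S.
Implicit hydrogens by atom environment:
  4 × C (aromatic): no H
  3 × C: 1 H each → 3
  2 × C: no H
  2 × O: no H
  1 × C: 3 H
  1 × C: 2 H
  1 × C (aromatic): 1 H
  1 × Cl: no H
  1 × N (aromatic): no H
  1 × N: no H
  1 × O: 1 H
  1 × S: 1 H
  Total hydrogens = 11.
Molecular formula: C12H11ClN2O3S

C12H11ClN2O3S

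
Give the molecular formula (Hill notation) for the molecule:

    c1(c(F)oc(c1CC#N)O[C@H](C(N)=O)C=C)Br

C10H8BrFN2O3

Heavy atoms from the SMILES: 1 Br, 10 C, 1 F, 2 N, 3 O.
Implicit hydrogens by atom environment:
  4 × C (aromatic): no H
  2 × C: 2 H each → 4
  2 × C: 1 H each → 2
  2 × C: no H
  2 × O: no H
  1 × Br: no H
  1 × F: no H
  1 × N: 2 H
  1 × N: no H
  1 × O (aromatic): no H
  Total hydrogens = 8.
Molecular formula: C10H8BrFN2O3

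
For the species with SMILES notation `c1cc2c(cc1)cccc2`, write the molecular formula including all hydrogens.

Heavy atoms from the SMILES: 10 C.
Implicit hydrogens by atom environment:
  8 × C (aromatic): 1 H each → 8
  2 × C (aromatic): no H
  Total hydrogens = 8.
Molecular formula: C10H8

C10H8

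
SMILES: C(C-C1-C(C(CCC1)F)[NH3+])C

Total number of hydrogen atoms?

19

Hydrogens are implicit in SMILES; fill each atom to its normal valence:
  5 × C: 2 H each → 10
  3 × C: 1 H each → 3
  1 × C: 3 H
  1 × F: no H
  1 × N (charge +1): 3 H
  Total hydrogens = 19.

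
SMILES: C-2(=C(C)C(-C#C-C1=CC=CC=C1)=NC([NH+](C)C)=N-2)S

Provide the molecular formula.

Heavy atoms from the SMILES: 15 C, 3 N, 1 S.
Implicit hydrogens by atom environment:
  5 × C (aromatic): 1 H each → 5
  5 × C (aromatic): no H
  3 × C: 3 H each → 9
  2 × C: no H
  2 × N (aromatic): no H
  1 × N (charge +1): 1 H
  1 × S: 1 H
  Total hydrogens = 16.
Net charge +1.
Molecular formula: C15H16N3S+

C15H16N3S+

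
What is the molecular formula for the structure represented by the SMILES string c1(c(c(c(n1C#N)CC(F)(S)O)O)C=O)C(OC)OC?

Heavy atoms from the SMILES: 11 C, 1 F, 2 N, 5 O, 1 S.
Implicit hydrogens by atom environment:
  4 × C (aromatic): no H
  3 × O: no H
  2 × C: 3 H each → 6
  2 × C: 1 H each → 2
  2 × C: no H
  2 × O: 1 H each → 2
  1 × C: 2 H
  1 × F: no H
  1 × N (aromatic): no H
  1 × N: no H
  1 × S: 1 H
  Total hydrogens = 13.
Molecular formula: C11H13FN2O5S

C11H13FN2O5S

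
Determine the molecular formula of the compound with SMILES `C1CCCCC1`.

C6H12

Heavy atoms from the SMILES: 6 C.
Implicit hydrogens by atom environment:
  6 × C: 2 H each → 12
  Total hydrogens = 12.
Molecular formula: C6H12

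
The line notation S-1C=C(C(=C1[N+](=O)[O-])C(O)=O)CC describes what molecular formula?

Heavy atoms from the SMILES: 7 C, 1 N, 4 O, 1 S.
Implicit hydrogens by atom environment:
  3 × C (aromatic): no H
  2 × O: no H
  1 × C: 3 H
  1 × C: 2 H
  1 × C (aromatic): 1 H
  1 × C: no H
  1 × N (charge +1): no H
  1 × O: 1 H
  1 × O (charge -1): no H
  1 × S (aromatic): no H
  Total hydrogens = 7.
Molecular formula: C7H7NO4S

C7H7NO4S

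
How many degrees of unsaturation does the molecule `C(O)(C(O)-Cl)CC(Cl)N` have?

0

Molecular formula from the SMILES: C4H9Cl2NO2.
DoU = (2C + 2 + N − H − X)/2 = (2·4 + 2 + 1 − 9 − 2)/2 = 0/2 = 0.
(Structurally: 0 ring(s) + 0 π bond(s) = 0.)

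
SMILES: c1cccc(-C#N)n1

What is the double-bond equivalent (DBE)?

Molecular formula from the SMILES: C6H4N2.
DoU = (2C + 2 + N − H − X)/2 = (2·6 + 2 + 2 − 4 − 0)/2 = 12/2 = 6.
(Structurally: 1 ring(s) + 5 π bond(s) = 6.)

6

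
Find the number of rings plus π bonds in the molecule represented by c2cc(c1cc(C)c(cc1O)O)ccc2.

8

Molecular formula from the SMILES: C13H12O2.
DoU = (2C + 2 + N − H − X)/2 = (2·13 + 2 + 0 − 12 − 0)/2 = 16/2 = 8.
(Structurally: 2 ring(s) + 6 π bond(s) = 8.)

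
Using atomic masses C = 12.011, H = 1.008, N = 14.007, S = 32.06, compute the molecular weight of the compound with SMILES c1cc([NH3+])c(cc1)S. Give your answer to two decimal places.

126.20

Molecular formula: C6H8NS+.
M = 6×12.011 + 8×1.008 + 1×14.007 + 1×32.06 = 126.20 g/mol.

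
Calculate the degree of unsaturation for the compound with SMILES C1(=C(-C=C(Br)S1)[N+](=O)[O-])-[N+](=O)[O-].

Molecular formula from the SMILES: C4HBrN2O4S.
DoU = (2C + 2 + N − H − X)/2 = (2·4 + 2 + 2 − 1 − 1)/2 = 10/2 = 5.
(Structurally: 1 ring(s) + 4 π bond(s) = 5.)

5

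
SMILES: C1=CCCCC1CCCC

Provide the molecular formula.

C10H18

Heavy atoms from the SMILES: 10 C.
Implicit hydrogens by atom environment:
  6 × C: 2 H each → 12
  3 × C: 1 H each → 3
  1 × C: 3 H
  Total hydrogens = 18.
Molecular formula: C10H18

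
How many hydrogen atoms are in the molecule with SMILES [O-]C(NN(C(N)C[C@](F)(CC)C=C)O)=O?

Hydrogens are implicit in SMILES; fill each atom to its normal valence:
  3 × C: 2 H each → 6
  2 × C: 1 H each → 2
  2 × C: no H
  1 × C: 3 H
  1 × F: no H
  1 × N: 2 H
  1 × N: 1 H
  1 × N: no H
  1 × O: 1 H
  1 × O: no H
  1 × O (charge -1): no H
  Total hydrogens = 15.

15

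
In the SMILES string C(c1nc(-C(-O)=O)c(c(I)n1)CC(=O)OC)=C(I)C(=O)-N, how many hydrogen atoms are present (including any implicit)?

9

Hydrogens are implicit in SMILES; fill each atom to its normal valence:
  4 × C (aromatic): no H
  4 × C: no H
  4 × O: no H
  2 × I: no H
  2 × N (aromatic): no H
  1 × C: 3 H
  1 × C: 2 H
  1 × C: 1 H
  1 × N: 2 H
  1 × O: 1 H
  Total hydrogens = 9.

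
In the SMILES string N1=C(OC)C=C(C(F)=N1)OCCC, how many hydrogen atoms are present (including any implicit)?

Hydrogens are implicit in SMILES; fill each atom to its normal valence:
  3 × C (aromatic): no H
  2 × C: 3 H each → 6
  2 × C: 2 H each → 4
  2 × N (aromatic): no H
  2 × O: no H
  1 × C (aromatic): 1 H
  1 × F: no H
  Total hydrogens = 11.

11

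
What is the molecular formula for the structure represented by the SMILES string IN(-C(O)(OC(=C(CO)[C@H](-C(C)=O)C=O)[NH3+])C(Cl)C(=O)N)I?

C10H15ClI2N3O6+

Heavy atoms from the SMILES: 10 C, 1 Cl, 2 I, 3 N, 6 O.
Implicit hydrogens by atom environment:
  5 × C: no H
  4 × O: no H
  3 × C: 1 H each → 3
  2 × I: no H
  2 × O: 1 H each → 2
  1 × C: 3 H
  1 × C: 2 H
  1 × Cl: no H
  1 × N (charge +1): 3 H
  1 × N: 2 H
  1 × N: no H
  Total hydrogens = 15.
Net charge +1.
Molecular formula: C10H15ClI2N3O6+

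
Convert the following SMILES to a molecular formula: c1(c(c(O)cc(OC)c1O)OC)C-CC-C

Heavy atoms from the SMILES: 12 C, 4 O.
Implicit hydrogens by atom environment:
  5 × C (aromatic): no H
  3 × C: 3 H each → 9
  3 × C: 2 H each → 6
  2 × O: 1 H each → 2
  2 × O: no H
  1 × C (aromatic): 1 H
  Total hydrogens = 18.
Molecular formula: C12H18O4

C12H18O4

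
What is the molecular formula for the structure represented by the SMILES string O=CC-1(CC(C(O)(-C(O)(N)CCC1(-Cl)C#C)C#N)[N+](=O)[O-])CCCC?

C16H22ClN3O5

Heavy atoms from the SMILES: 16 C, 1 Cl, 3 N, 5 O.
Implicit hydrogens by atom environment:
  6 × C: 2 H each → 12
  6 × C: no H
  3 × C: 1 H each → 3
  2 × O: 1 H each → 2
  2 × O: no H
  1 × C: 3 H
  1 × Cl: no H
  1 × N: 2 H
  1 × N: no H
  1 × N (charge +1): no H
  1 × O (charge -1): no H
  Total hydrogens = 22.
Molecular formula: C16H22ClN3O5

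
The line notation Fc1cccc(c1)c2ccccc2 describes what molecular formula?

C12H9F

Heavy atoms from the SMILES: 12 C, 1 F.
Implicit hydrogens by atom environment:
  9 × C (aromatic): 1 H each → 9
  3 × C (aromatic): no H
  1 × F: no H
  Total hydrogens = 9.
Molecular formula: C12H9F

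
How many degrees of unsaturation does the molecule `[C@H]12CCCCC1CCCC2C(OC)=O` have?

3

Molecular formula from the SMILES: C12H20O2.
DoU = (2C + 2 + N − H − X)/2 = (2·12 + 2 + 0 − 20 − 0)/2 = 6/2 = 3.
(Structurally: 2 ring(s) + 1 π bond(s) = 3.)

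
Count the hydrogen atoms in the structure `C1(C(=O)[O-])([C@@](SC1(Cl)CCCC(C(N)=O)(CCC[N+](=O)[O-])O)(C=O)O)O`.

Hydrogens are implicit in SMILES; fill each atom to its normal valence:
  6 × C: 2 H each → 12
  6 × C: no H
  4 × O: no H
  3 × O: 1 H each → 3
  2 × O (charge -1): no H
  1 × C: 1 H
  1 × Cl: no H
  1 × N: 2 H
  1 × N (charge +1): no H
  1 × S: no H
  Total hydrogens = 18.

18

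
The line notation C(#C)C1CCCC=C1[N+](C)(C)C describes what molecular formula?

Heavy atoms from the SMILES: 11 C, 1 N.
Implicit hydrogens by atom environment:
  3 × C: 3 H each → 9
  3 × C: 2 H each → 6
  3 × C: 1 H each → 3
  2 × C: no H
  1 × N (charge +1): no H
  Total hydrogens = 18.
Net charge +1.
Molecular formula: C11H18N+

C11H18N+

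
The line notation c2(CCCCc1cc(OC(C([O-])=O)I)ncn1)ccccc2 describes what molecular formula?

Heavy atoms from the SMILES: 16 C, 1 I, 2 N, 3 O.
Implicit hydrogens by atom environment:
  7 × C (aromatic): 1 H each → 7
  4 × C: 2 H each → 8
  3 × C (aromatic): no H
  2 × N (aromatic): no H
  2 × O: no H
  1 × C: 1 H
  1 × C: no H
  1 × I: no H
  1 × O (charge -1): no H
  Total hydrogens = 16.
Net charge -1.
Molecular formula: C16H16IN2O3-

C16H16IN2O3-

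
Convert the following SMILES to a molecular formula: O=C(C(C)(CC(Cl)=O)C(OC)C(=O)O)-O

C8H11ClO6

Heavy atoms from the SMILES: 8 C, 1 Cl, 6 O.
Implicit hydrogens by atom environment:
  4 × C: no H
  4 × O: no H
  2 × C: 3 H each → 6
  2 × O: 1 H each → 2
  1 × C: 2 H
  1 × C: 1 H
  1 × Cl: no H
  Total hydrogens = 11.
Molecular formula: C8H11ClO6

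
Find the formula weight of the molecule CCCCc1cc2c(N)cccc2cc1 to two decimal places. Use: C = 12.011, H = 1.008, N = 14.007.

199.30

Molecular formula: C14H17N.
M = 14×12.011 + 17×1.008 + 1×14.007 = 199.30 g/mol.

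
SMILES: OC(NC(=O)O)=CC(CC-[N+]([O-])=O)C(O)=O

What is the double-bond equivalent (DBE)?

4

Molecular formula from the SMILES: C7H10N2O7.
DoU = (2C + 2 + N − H − X)/2 = (2·7 + 2 + 2 − 10 − 0)/2 = 8/2 = 4.
(Structurally: 0 ring(s) + 4 π bond(s) = 4.)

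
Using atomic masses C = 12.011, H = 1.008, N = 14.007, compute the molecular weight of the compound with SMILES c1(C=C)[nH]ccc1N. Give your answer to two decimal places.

108.14

Molecular formula: C6H8N2.
M = 6×12.011 + 8×1.008 + 2×14.007 = 108.14 g/mol.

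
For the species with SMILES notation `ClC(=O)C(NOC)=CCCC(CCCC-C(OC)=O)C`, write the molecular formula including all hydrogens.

Heavy atoms from the SMILES: 14 C, 1 Cl, 1 N, 4 O.
Implicit hydrogens by atom environment:
  6 × C: 2 H each → 12
  4 × O: no H
  3 × C: 3 H each → 9
  3 × C: no H
  2 × C: 1 H each → 2
  1 × Cl: no H
  1 × N: 1 H
  Total hydrogens = 24.
Molecular formula: C14H24ClNO4

C14H24ClNO4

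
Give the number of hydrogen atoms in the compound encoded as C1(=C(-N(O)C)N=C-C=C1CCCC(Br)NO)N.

Hydrogens are implicit in SMILES; fill each atom to its normal valence:
  3 × C: 2 H each → 6
  3 × C (aromatic): no H
  2 × C (aromatic): 1 H each → 2
  2 × O: 1 H each → 2
  1 × Br: no H
  1 × C: 3 H
  1 × C: 1 H
  1 × N: 2 H
  1 × N: 1 H
  1 × N (aromatic): no H
  1 × N: no H
  Total hydrogens = 17.

17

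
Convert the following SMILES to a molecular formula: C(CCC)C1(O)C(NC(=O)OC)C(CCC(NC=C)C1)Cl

C15H27ClN2O3

Heavy atoms from the SMILES: 15 C, 1 Cl, 2 N, 3 O.
Implicit hydrogens by atom environment:
  7 × C: 2 H each → 14
  4 × C: 1 H each → 4
  2 × C: 3 H each → 6
  2 × C: no H
  2 × N: 1 H each → 2
  2 × O: no H
  1 × Cl: no H
  1 × O: 1 H
  Total hydrogens = 27.
Molecular formula: C15H27ClN2O3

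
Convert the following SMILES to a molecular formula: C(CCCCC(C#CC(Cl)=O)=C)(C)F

Heavy atoms from the SMILES: 11 C, 1 Cl, 1 F, 1 O.
Implicit hydrogens by atom environment:
  5 × C: 2 H each → 10
  4 × C: no H
  1 × C: 3 H
  1 × C: 1 H
  1 × Cl: no H
  1 × F: no H
  1 × O: no H
  Total hydrogens = 14.
Molecular formula: C11H14ClFO

C11H14ClFO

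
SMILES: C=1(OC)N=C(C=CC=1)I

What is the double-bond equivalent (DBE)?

4

Molecular formula from the SMILES: C6H6INO.
DoU = (2C + 2 + N − H − X)/2 = (2·6 + 2 + 1 − 6 − 1)/2 = 8/2 = 4.
(Structurally: 1 ring(s) + 3 π bond(s) = 4.)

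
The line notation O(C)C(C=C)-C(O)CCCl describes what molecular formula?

Heavy atoms from the SMILES: 7 C, 1 Cl, 2 O.
Implicit hydrogens by atom environment:
  3 × C: 2 H each → 6
  3 × C: 1 H each → 3
  1 × C: 3 H
  1 × Cl: no H
  1 × O: 1 H
  1 × O: no H
  Total hydrogens = 13.
Molecular formula: C7H13ClO2

C7H13ClO2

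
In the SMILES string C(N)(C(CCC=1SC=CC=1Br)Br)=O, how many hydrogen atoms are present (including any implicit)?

9

Hydrogens are implicit in SMILES; fill each atom to its normal valence:
  2 × Br: no H
  2 × C: 2 H each → 4
  2 × C (aromatic): 1 H each → 2
  2 × C (aromatic): no H
  1 × C: 1 H
  1 × C: no H
  1 × N: 2 H
  1 × O: no H
  1 × S (aromatic): no H
  Total hydrogens = 9.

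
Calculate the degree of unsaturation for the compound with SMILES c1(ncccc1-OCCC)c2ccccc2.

8

Molecular formula from the SMILES: C14H15NO.
DoU = (2C + 2 + N − H − X)/2 = (2·14 + 2 + 1 − 15 − 0)/2 = 16/2 = 8.
(Structurally: 2 ring(s) + 6 π bond(s) = 8.)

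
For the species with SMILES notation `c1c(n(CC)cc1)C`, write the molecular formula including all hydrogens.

Heavy atoms from the SMILES: 7 C, 1 N.
Implicit hydrogens by atom environment:
  3 × C (aromatic): 1 H each → 3
  2 × C: 3 H each → 6
  1 × C: 2 H
  1 × C (aromatic): no H
  1 × N (aromatic): no H
  Total hydrogens = 11.
Molecular formula: C7H11N

C7H11N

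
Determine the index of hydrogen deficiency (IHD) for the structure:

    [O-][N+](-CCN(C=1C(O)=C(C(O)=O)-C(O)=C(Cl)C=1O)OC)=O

6

Molecular formula from the SMILES: C10H11ClN2O8.
DoU = (2C + 2 + N − H − X)/2 = (2·10 + 2 + 2 − 11 − 1)/2 = 12/2 = 6.
(Structurally: 1 ring(s) + 5 π bond(s) = 6.)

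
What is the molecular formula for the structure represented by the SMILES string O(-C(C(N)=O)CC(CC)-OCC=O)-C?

C9H17NO4

Heavy atoms from the SMILES: 9 C, 1 N, 4 O.
Implicit hydrogens by atom environment:
  4 × O: no H
  3 × C: 2 H each → 6
  3 × C: 1 H each → 3
  2 × C: 3 H each → 6
  1 × C: no H
  1 × N: 2 H
  Total hydrogens = 17.
Molecular formula: C9H17NO4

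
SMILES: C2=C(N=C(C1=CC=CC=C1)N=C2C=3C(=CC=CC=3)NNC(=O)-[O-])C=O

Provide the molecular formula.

Heavy atoms from the SMILES: 18 C, 4 N, 3 O.
Implicit hydrogens by atom environment:
  10 × C (aromatic): 1 H each → 10
  6 × C (aromatic): no H
  2 × N: 1 H each → 2
  2 × N (aromatic): no H
  2 × O: no H
  1 × C: 1 H
  1 × C: no H
  1 × O (charge -1): no H
  Total hydrogens = 13.
Net charge -1.
Molecular formula: C18H13N4O3-

C18H13N4O3-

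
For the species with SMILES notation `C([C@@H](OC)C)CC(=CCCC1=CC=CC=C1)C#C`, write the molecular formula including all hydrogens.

Heavy atoms from the SMILES: 17 C, 1 O.
Implicit hydrogens by atom environment:
  5 × C (aromatic): 1 H each → 5
  4 × C: 2 H each → 8
  3 × C: 1 H each → 3
  2 × C: 3 H each → 6
  2 × C: no H
  1 × C (aromatic): no H
  1 × O: no H
  Total hydrogens = 22.
Molecular formula: C17H22O

C17H22O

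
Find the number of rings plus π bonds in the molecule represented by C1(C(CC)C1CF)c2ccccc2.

5

Molecular formula from the SMILES: C12H15F.
DoU = (2C + 2 + N − H − X)/2 = (2·12 + 2 + 0 − 15 − 1)/2 = 10/2 = 5.
(Structurally: 2 ring(s) + 3 π bond(s) = 5.)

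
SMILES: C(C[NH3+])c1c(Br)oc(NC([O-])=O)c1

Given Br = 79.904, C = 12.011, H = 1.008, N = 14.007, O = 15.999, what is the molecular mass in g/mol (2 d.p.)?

249.06

Molecular formula: C7H9BrN2O3.
M = 1×79.904 + 7×12.011 + 9×1.008 + 2×14.007 + 3×15.999 = 249.06 g/mol.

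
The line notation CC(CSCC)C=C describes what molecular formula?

C7H14S

Heavy atoms from the SMILES: 7 C, 1 S.
Implicit hydrogens by atom environment:
  3 × C: 2 H each → 6
  2 × C: 3 H each → 6
  2 × C: 1 H each → 2
  1 × S: no H
  Total hydrogens = 14.
Molecular formula: C7H14S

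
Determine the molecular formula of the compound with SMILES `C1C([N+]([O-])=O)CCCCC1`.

Heavy atoms from the SMILES: 7 C, 1 N, 2 O.
Implicit hydrogens by atom environment:
  6 × C: 2 H each → 12
  1 × C: 1 H
  1 × N (charge +1): no H
  1 × O: no H
  1 × O (charge -1): no H
  Total hydrogens = 13.
Molecular formula: C7H13NO2

C7H13NO2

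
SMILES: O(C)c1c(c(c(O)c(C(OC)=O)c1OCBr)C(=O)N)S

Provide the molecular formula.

Heavy atoms from the SMILES: 1 Br, 11 C, 1 N, 6 O, 1 S.
Implicit hydrogens by atom environment:
  6 × C (aromatic): no H
  5 × O: no H
  2 × C: 3 H each → 6
  2 × C: no H
  1 × Br: no H
  1 × C: 2 H
  1 × N: 2 H
  1 × O: 1 H
  1 × S: 1 H
  Total hydrogens = 12.
Molecular formula: C11H12BrNO6S

C11H12BrNO6S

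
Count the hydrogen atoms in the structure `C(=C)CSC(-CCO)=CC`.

Hydrogens are implicit in SMILES; fill each atom to its normal valence:
  4 × C: 2 H each → 8
  2 × C: 1 H each → 2
  1 × C: 3 H
  1 × C: no H
  1 × O: 1 H
  1 × S: no H
  Total hydrogens = 14.

14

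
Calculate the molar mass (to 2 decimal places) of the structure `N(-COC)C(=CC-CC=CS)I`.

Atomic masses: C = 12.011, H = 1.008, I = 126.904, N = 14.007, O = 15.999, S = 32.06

Molecular formula: C8H14INOS.
M = 8×12.011 + 14×1.008 + 1×126.904 + 1×14.007 + 1×15.999 + 1×32.06 = 299.17 g/mol.

299.17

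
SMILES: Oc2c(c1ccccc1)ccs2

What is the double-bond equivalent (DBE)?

7

Molecular formula from the SMILES: C10H8OS.
DoU = (2C + 2 + N − H − X)/2 = (2·10 + 2 + 0 − 8 − 0)/2 = 14/2 = 7.
(Structurally: 2 ring(s) + 5 π bond(s) = 7.)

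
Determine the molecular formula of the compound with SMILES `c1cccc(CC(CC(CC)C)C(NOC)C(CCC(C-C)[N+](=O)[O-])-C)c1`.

C22H38N2O3

Heavy atoms from the SMILES: 22 C, 2 N, 3 O.
Implicit hydrogens by atom environment:
  6 × C: 2 H each → 12
  5 × C: 3 H each → 15
  5 × C: 1 H each → 5
  5 × C (aromatic): 1 H each → 5
  2 × O: no H
  1 × C (aromatic): no H
  1 × N: 1 H
  1 × N (charge +1): no H
  1 × O (charge -1): no H
  Total hydrogens = 38.
Molecular formula: C22H38N2O3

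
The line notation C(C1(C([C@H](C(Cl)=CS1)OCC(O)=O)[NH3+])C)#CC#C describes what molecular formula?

Heavy atoms from the SMILES: 12 C, 1 Cl, 1 N, 3 O, 1 S.
Implicit hydrogens by atom environment:
  6 × C: no H
  4 × C: 1 H each → 4
  2 × O: no H
  1 × C: 3 H
  1 × C: 2 H
  1 × Cl: no H
  1 × N (charge +1): 3 H
  1 × O: 1 H
  1 × S: no H
  Total hydrogens = 13.
Net charge +1.
Molecular formula: C12H13ClNO3S+

C12H13ClNO3S+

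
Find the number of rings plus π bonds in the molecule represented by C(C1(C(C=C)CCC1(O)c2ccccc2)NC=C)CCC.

Molecular formula from the SMILES: C19H27NO.
DoU = (2C + 2 + N − H − X)/2 = (2·19 + 2 + 1 − 27 − 0)/2 = 14/2 = 7.
(Structurally: 2 ring(s) + 5 π bond(s) = 7.)

7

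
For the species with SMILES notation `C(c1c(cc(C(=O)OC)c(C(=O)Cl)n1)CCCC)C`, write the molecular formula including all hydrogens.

C14H18ClNO3

Heavy atoms from the SMILES: 14 C, 1 Cl, 1 N, 3 O.
Implicit hydrogens by atom environment:
  4 × C: 2 H each → 8
  4 × C (aromatic): no H
  3 × C: 3 H each → 9
  3 × O: no H
  2 × C: no H
  1 × C (aromatic): 1 H
  1 × Cl: no H
  1 × N (aromatic): no H
  Total hydrogens = 18.
Molecular formula: C14H18ClNO3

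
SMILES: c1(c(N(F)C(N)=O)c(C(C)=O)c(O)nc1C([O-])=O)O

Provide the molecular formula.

Heavy atoms from the SMILES: 9 C, 1 F, 3 N, 6 O.
Implicit hydrogens by atom environment:
  5 × C (aromatic): no H
  3 × C: no H
  3 × O: no H
  2 × O: 1 H each → 2
  1 × C: 3 H
  1 × F: no H
  1 × N: 2 H
  1 × N (aromatic): no H
  1 × N: no H
  1 × O (charge -1): no H
  Total hydrogens = 7.
Net charge -1.
Molecular formula: C9H7FN3O6-

C9H7FN3O6-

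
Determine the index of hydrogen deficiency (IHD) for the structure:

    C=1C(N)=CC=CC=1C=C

5

Molecular formula from the SMILES: C8H9N.
DoU = (2C + 2 + N − H − X)/2 = (2·8 + 2 + 1 − 9 − 0)/2 = 10/2 = 5.
(Structurally: 1 ring(s) + 4 π bond(s) = 5.)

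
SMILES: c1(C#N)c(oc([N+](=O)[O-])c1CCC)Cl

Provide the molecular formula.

Heavy atoms from the SMILES: 8 C, 1 Cl, 2 N, 3 O.
Implicit hydrogens by atom environment:
  4 × C (aromatic): no H
  2 × C: 2 H each → 4
  1 × C: 3 H
  1 × C: no H
  1 × Cl: no H
  1 × N: no H
  1 × N (charge +1): no H
  1 × O (aromatic): no H
  1 × O: no H
  1 × O (charge -1): no H
  Total hydrogens = 7.
Molecular formula: C8H7ClN2O3

C8H7ClN2O3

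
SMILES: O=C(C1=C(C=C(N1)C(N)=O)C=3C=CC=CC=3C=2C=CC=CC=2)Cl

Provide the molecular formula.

Heavy atoms from the SMILES: 18 C, 1 Cl, 2 N, 2 O.
Implicit hydrogens by atom environment:
  10 × C (aromatic): 1 H each → 10
  6 × C (aromatic): no H
  2 × C: no H
  2 × O: no H
  1 × Cl: no H
  1 × N: 2 H
  1 × N (aromatic): 1 H
  Total hydrogens = 13.
Molecular formula: C18H13ClN2O2

C18H13ClN2O2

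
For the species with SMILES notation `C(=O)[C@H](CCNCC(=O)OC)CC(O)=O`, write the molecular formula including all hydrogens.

Heavy atoms from the SMILES: 9 C, 1 N, 5 O.
Implicit hydrogens by atom environment:
  4 × C: 2 H each → 8
  4 × O: no H
  2 × C: 1 H each → 2
  2 × C: no H
  1 × C: 3 H
  1 × N: 1 H
  1 × O: 1 H
  Total hydrogens = 15.
Molecular formula: C9H15NO5

C9H15NO5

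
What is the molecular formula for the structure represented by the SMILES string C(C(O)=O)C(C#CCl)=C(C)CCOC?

Heavy atoms from the SMILES: 10 C, 1 Cl, 3 O.
Implicit hydrogens by atom environment:
  5 × C: no H
  3 × C: 2 H each → 6
  2 × C: 3 H each → 6
  2 × O: no H
  1 × Cl: no H
  1 × O: 1 H
  Total hydrogens = 13.
Molecular formula: C10H13ClO3

C10H13ClO3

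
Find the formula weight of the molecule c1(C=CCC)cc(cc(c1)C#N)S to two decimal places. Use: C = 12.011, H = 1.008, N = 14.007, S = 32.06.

189.28

Molecular formula: C11H11NS.
M = 11×12.011 + 11×1.008 + 1×14.007 + 1×32.06 = 189.28 g/mol.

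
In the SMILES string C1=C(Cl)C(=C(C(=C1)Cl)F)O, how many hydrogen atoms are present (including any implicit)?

3

Hydrogens are implicit in SMILES; fill each atom to its normal valence:
  4 × C (aromatic): no H
  2 × C (aromatic): 1 H each → 2
  2 × Cl: no H
  1 × F: no H
  1 × O: 1 H
  Total hydrogens = 3.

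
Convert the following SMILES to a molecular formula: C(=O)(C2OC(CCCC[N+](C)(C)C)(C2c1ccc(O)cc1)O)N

C17H27N2O4+

Heavy atoms from the SMILES: 17 C, 2 N, 4 O.
Implicit hydrogens by atom environment:
  4 × C: 2 H each → 8
  4 × C (aromatic): 1 H each → 4
  3 × C: 3 H each → 9
  2 × C: 1 H each → 2
  2 × C: no H
  2 × C (aromatic): no H
  2 × O: 1 H each → 2
  2 × O: no H
  1 × N: 2 H
  1 × N (charge +1): no H
  Total hydrogens = 27.
Net charge +1.
Molecular formula: C17H27N2O4+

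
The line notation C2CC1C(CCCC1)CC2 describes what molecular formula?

C10H18

Heavy atoms from the SMILES: 10 C.
Implicit hydrogens by atom environment:
  8 × C: 2 H each → 16
  2 × C: 1 H each → 2
  Total hydrogens = 18.
Molecular formula: C10H18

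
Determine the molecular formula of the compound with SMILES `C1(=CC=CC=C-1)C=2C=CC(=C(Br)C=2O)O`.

C12H9BrO2

Heavy atoms from the SMILES: 1 Br, 12 C, 2 O.
Implicit hydrogens by atom environment:
  7 × C (aromatic): 1 H each → 7
  5 × C (aromatic): no H
  2 × O: 1 H each → 2
  1 × Br: no H
  Total hydrogens = 9.
Molecular formula: C12H9BrO2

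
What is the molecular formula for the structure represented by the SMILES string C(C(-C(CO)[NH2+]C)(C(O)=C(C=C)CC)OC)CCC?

Heavy atoms from the SMILES: 15 C, 1 N, 3 O.
Implicit hydrogens by atom environment:
  6 × C: 2 H each → 12
  4 × C: 3 H each → 12
  3 × C: no H
  2 × C: 1 H each → 2
  2 × O: 1 H each → 2
  1 × N (charge +1): 2 H
  1 × O: no H
  Total hydrogens = 30.
Net charge +1.
Molecular formula: C15H30NO3+

C15H30NO3+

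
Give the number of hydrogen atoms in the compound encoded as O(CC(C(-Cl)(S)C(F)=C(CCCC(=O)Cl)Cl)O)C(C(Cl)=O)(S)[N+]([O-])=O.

12

Hydrogens are implicit in SMILES; fill each atom to its normal valence:
  6 × C: no H
  4 × C: 2 H each → 8
  4 × Cl: no H
  4 × O: no H
  2 × S: 1 H each → 2
  1 × C: 1 H
  1 × F: no H
  1 × N (charge +1): no H
  1 × O: 1 H
  1 × O (charge -1): no H
  Total hydrogens = 12.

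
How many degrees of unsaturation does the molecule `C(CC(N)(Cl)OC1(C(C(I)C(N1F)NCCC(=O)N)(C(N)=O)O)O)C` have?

Molecular formula from the SMILES: C12H22ClFIN5O5.
DoU = (2C + 2 + N − H − X)/2 = (2·12 + 2 + 5 − 22 − 3)/2 = 6/2 = 3.
(Structurally: 1 ring(s) + 2 π bond(s) = 3.)

3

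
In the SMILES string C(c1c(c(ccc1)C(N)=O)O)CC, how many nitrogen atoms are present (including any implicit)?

The symbol for nitrogen appears 1 time in the SMILES.

1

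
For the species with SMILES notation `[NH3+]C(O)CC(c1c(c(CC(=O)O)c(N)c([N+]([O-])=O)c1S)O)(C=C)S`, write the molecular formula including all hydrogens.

C13H18N3O6S2+

Heavy atoms from the SMILES: 13 C, 3 N, 6 O, 2 S.
Implicit hydrogens by atom environment:
  6 × C (aromatic): no H
  3 × C: 2 H each → 6
  3 × O: 1 H each → 3
  2 × C: 1 H each → 2
  2 × C: no H
  2 × O: no H
  2 × S: 1 H each → 2
  1 × N (charge +1): 3 H
  1 × N: 2 H
  1 × N (charge +1): no H
  1 × O (charge -1): no H
  Total hydrogens = 18.
Net charge +1.
Molecular formula: C13H18N3O6S2+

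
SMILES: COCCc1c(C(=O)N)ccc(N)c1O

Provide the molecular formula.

C10H14N2O3

Heavy atoms from the SMILES: 10 C, 2 N, 3 O.
Implicit hydrogens by atom environment:
  4 × C (aromatic): no H
  2 × C: 2 H each → 4
  2 × C (aromatic): 1 H each → 2
  2 × N: 2 H each → 4
  2 × O: no H
  1 × C: 3 H
  1 × C: no H
  1 × O: 1 H
  Total hydrogens = 14.
Molecular formula: C10H14N2O3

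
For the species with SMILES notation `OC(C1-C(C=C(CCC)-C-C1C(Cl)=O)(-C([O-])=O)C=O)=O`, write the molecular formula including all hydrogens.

Heavy atoms from the SMILES: 13 C, 1 Cl, 6 O.
Implicit hydrogens by atom environment:
  5 × C: no H
  4 × C: 1 H each → 4
  4 × O: no H
  3 × C: 2 H each → 6
  1 × C: 3 H
  1 × Cl: no H
  1 × O: 1 H
  1 × O (charge -1): no H
  Total hydrogens = 14.
Net charge -1.
Molecular formula: C13H14ClO6-

C13H14ClO6-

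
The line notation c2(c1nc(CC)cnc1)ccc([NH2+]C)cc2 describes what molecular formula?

C13H16N3+

Heavy atoms from the SMILES: 13 C, 3 N.
Implicit hydrogens by atom environment:
  6 × C (aromatic): 1 H each → 6
  4 × C (aromatic): no H
  2 × C: 3 H each → 6
  2 × N (aromatic): no H
  1 × C: 2 H
  1 × N (charge +1): 2 H
  Total hydrogens = 16.
Net charge +1.
Molecular formula: C13H16N3+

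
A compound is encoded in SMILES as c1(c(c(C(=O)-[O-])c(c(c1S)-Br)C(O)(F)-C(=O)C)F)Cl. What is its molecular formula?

C10H5BrClF2O4S-

Heavy atoms from the SMILES: 1 Br, 10 C, 1 Cl, 2 F, 4 O, 1 S.
Implicit hydrogens by atom environment:
  6 × C (aromatic): no H
  3 × C: no H
  2 × F: no H
  2 × O: no H
  1 × Br: no H
  1 × C: 3 H
  1 × Cl: no H
  1 × O: 1 H
  1 × O (charge -1): no H
  1 × S: 1 H
  Total hydrogens = 5.
Net charge -1.
Molecular formula: C10H5BrClF2O4S-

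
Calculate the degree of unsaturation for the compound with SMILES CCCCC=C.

1

Molecular formula from the SMILES: C6H12.
DoU = (2C + 2 + N − H − X)/2 = (2·6 + 2 + 0 − 12 − 0)/2 = 2/2 = 1.
(Structurally: 0 ring(s) + 1 π bond(s) = 1.)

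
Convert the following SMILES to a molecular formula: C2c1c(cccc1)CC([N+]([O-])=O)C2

Heavy atoms from the SMILES: 10 C, 1 N, 2 O.
Implicit hydrogens by atom environment:
  4 × C (aromatic): 1 H each → 4
  3 × C: 2 H each → 6
  2 × C (aromatic): no H
  1 × C: 1 H
  1 × N (charge +1): no H
  1 × O: no H
  1 × O (charge -1): no H
  Total hydrogens = 11.
Molecular formula: C10H11NO2

C10H11NO2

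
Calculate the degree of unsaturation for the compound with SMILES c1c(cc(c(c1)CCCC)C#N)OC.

Molecular formula from the SMILES: C12H15NO.
DoU = (2C + 2 + N − H − X)/2 = (2·12 + 2 + 1 − 15 − 0)/2 = 12/2 = 6.
(Structurally: 1 ring(s) + 5 π bond(s) = 6.)

6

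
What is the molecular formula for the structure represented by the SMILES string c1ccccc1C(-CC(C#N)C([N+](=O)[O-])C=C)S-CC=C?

C16H18N2O2S

Heavy atoms from the SMILES: 16 C, 2 N, 2 O, 1 S.
Implicit hydrogens by atom environment:
  5 × C: 1 H each → 5
  5 × C (aromatic): 1 H each → 5
  4 × C: 2 H each → 8
  1 × C: no H
  1 × C (aromatic): no H
  1 × N: no H
  1 × N (charge +1): no H
  1 × O: no H
  1 × O (charge -1): no H
  1 × S: no H
  Total hydrogens = 18.
Molecular formula: C16H18N2O2S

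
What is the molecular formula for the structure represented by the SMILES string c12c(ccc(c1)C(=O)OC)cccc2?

C12H10O2

Heavy atoms from the SMILES: 12 C, 2 O.
Implicit hydrogens by atom environment:
  7 × C (aromatic): 1 H each → 7
  3 × C (aromatic): no H
  2 × O: no H
  1 × C: 3 H
  1 × C: no H
  Total hydrogens = 10.
Molecular formula: C12H10O2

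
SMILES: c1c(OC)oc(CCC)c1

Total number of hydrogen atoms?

Hydrogens are implicit in SMILES; fill each atom to its normal valence:
  2 × C: 3 H each → 6
  2 × C: 2 H each → 4
  2 × C (aromatic): 1 H each → 2
  2 × C (aromatic): no H
  1 × O (aromatic): no H
  1 × O: no H
  Total hydrogens = 12.

12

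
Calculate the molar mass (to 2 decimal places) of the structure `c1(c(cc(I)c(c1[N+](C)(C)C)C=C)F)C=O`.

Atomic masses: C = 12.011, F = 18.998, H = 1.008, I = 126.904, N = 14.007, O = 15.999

334.15

Molecular formula: C12H14FINO+.
M = 12×12.011 + 1×18.998 + 14×1.008 + 1×126.904 + 1×14.007 + 1×15.999 = 334.15 g/mol.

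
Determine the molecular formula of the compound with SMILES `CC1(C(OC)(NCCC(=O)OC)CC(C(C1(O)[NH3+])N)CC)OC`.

Heavy atoms from the SMILES: 15 C, 3 N, 5 O.
Implicit hydrogens by atom environment:
  5 × C: 3 H each → 15
  4 × C: 2 H each → 8
  4 × C: no H
  4 × O: no H
  2 × C: 1 H each → 2
  1 × N (charge +1): 3 H
  1 × N: 2 H
  1 × N: 1 H
  1 × O: 1 H
  Total hydrogens = 32.
Net charge +1.
Molecular formula: C15H32N3O5+

C15H32N3O5+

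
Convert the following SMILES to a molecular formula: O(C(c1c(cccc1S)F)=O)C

C8H7FO2S

Heavy atoms from the SMILES: 8 C, 1 F, 2 O, 1 S.
Implicit hydrogens by atom environment:
  3 × C (aromatic): 1 H each → 3
  3 × C (aromatic): no H
  2 × O: no H
  1 × C: 3 H
  1 × C: no H
  1 × F: no H
  1 × S: 1 H
  Total hydrogens = 7.
Molecular formula: C8H7FO2S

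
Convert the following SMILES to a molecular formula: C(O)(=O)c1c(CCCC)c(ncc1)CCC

Heavy atoms from the SMILES: 13 C, 1 N, 2 O.
Implicit hydrogens by atom environment:
  5 × C: 2 H each → 10
  3 × C (aromatic): no H
  2 × C: 3 H each → 6
  2 × C (aromatic): 1 H each → 2
  1 × C: no H
  1 × N (aromatic): no H
  1 × O: 1 H
  1 × O: no H
  Total hydrogens = 19.
Molecular formula: C13H19NO2

C13H19NO2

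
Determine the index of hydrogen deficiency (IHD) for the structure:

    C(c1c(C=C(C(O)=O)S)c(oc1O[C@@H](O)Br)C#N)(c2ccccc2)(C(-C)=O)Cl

Molecular formula from the SMILES: C18H13BrClNO6S.
DoU = (2C + 2 + N − H − X)/2 = (2·18 + 2 + 1 − 13 − 2)/2 = 24/2 = 12.
(Structurally: 2 ring(s) + 10 π bond(s) = 12.)

12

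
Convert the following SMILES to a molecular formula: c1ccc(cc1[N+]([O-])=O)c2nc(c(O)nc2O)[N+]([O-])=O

C10H6N4O6

Heavy atoms from the SMILES: 10 C, 4 N, 6 O.
Implicit hydrogens by atom environment:
  6 × C (aromatic): no H
  4 × C (aromatic): 1 H each → 4
  2 × N (aromatic): no H
  2 × N (charge +1): no H
  2 × O: 1 H each → 2
  2 × O: no H
  2 × O (charge -1): no H
  Total hydrogens = 6.
Molecular formula: C10H6N4O6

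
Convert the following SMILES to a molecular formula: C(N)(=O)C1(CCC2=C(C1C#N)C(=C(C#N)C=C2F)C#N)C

C15H11FN4O

Heavy atoms from the SMILES: 15 C, 1 F, 4 N, 1 O.
Implicit hydrogens by atom environment:
  5 × C (aromatic): no H
  5 × C: no H
  3 × N: no H
  2 × C: 2 H each → 4
  1 × C: 3 H
  1 × C (aromatic): 1 H
  1 × C: 1 H
  1 × F: no H
  1 × N: 2 H
  1 × O: no H
  Total hydrogens = 11.
Molecular formula: C15H11FN4O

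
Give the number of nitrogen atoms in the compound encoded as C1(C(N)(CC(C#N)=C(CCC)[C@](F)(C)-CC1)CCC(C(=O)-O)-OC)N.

3

The symbol for nitrogen appears 3 times in the SMILES.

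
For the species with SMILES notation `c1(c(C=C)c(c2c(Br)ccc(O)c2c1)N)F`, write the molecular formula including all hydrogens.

C12H9BrFNO

Heavy atoms from the SMILES: 1 Br, 12 C, 1 F, 1 N, 1 O.
Implicit hydrogens by atom environment:
  7 × C (aromatic): no H
  3 × C (aromatic): 1 H each → 3
  1 × Br: no H
  1 × C: 2 H
  1 × C: 1 H
  1 × F: no H
  1 × N: 2 H
  1 × O: 1 H
  Total hydrogens = 9.
Molecular formula: C12H9BrFNO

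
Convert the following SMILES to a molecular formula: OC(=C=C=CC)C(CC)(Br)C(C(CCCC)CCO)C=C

C18H29BrO2

Heavy atoms from the SMILES: 1 Br, 18 C, 2 O.
Implicit hydrogens by atom environment:
  7 × C: 2 H each → 14
  4 × C: 1 H each → 4
  4 × C: no H
  3 × C: 3 H each → 9
  2 × O: 1 H each → 2
  1 × Br: no H
  Total hydrogens = 29.
Molecular formula: C18H29BrO2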